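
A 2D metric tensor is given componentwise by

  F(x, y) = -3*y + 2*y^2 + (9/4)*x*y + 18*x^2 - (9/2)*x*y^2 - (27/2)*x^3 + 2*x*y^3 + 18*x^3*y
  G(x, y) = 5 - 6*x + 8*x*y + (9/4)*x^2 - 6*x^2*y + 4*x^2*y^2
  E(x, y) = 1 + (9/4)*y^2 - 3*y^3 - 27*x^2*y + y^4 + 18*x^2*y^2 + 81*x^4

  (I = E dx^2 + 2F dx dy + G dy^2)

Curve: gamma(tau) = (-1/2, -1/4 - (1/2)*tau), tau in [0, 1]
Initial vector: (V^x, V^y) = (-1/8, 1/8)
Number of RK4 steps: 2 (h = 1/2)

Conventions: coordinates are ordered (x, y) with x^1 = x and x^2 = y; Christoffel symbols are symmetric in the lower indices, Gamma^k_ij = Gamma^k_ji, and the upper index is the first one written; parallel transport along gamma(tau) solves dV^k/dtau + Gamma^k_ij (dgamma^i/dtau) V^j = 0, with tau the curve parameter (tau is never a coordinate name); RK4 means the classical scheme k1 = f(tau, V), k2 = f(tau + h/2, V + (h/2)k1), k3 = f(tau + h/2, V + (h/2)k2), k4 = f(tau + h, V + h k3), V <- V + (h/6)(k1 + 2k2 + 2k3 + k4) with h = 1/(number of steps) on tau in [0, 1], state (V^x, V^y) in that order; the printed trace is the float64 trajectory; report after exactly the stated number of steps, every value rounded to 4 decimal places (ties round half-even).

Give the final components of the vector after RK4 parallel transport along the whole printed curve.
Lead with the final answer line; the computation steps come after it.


Answer: V^x = -0.1129, V^y = 0.1371

gamma'(tau) = (0, -1/2); f(tau, V)^k = -Gamma^k_ij(gamma(tau)) gamma'^i(tau) V^j; h = 1/2; intermediate values shown to 6 dp
curve data and Christoffel symbols at the stage parameters:
  tau = 0.000000: gamma = (-0.500000, -0.250000), gamma' = (0.000000, -0.500000); Gamma_xxx = -1.404400, Gamma_xxy = -0.312089, Gamma_xyy = -0.156044, Gamma_yxx = -1.567702, Gamma_yxy = -0.348378, Gamma_yyy = -0.174189
  tau = 0.250000: gamma = (-0.500000, -0.375000), gamma' = (0.000000, -0.500000); Gamma_xxx = -1.363920, Gamma_xxy = -0.340980, Gamma_xyy = -0.151547, Gamma_yxx = -1.443302, Gamma_yxy = -0.360825, Gamma_yyy = -0.160367
  tau = 0.500000: gamma = (-0.500000, -0.500000), gamma' = (0.000000, -0.500000); Gamma_xxx = -1.322034, Gamma_xxy = -0.367232, Gamma_xyy = -0.146893, Gamma_yxx = -1.322034, Gamma_yxy = -0.367232, Gamma_yyy = -0.146893
  tau = 0.750000: gamma = (-0.500000, -0.625000), gamma' = (0.000000, -0.500000); Gamma_xxx = -1.278226, Gamma_xxy = -0.390569, Gamma_xyy = -0.142025, Gamma_yxx = -1.205663, Gamma_yxy = -0.368397, Gamma_yyy = -0.133963
  tau = 1.000000: gamma = (-0.500000, -0.750000), gamma' = (0.000000, -0.500000); Gamma_xxx = -1.232441, Gamma_xxy = -0.410814, Gamma_xyy = -0.136938, Gamma_yxx = -1.095503, Gamma_yxy = -0.365168, Gamma_yyy = -0.121723
step 0: V^x = -0.1250, V^y = 0.1250
step 1: k1 = (0.009753, 0.010887), k2 = (0.011218, 0.011871), k3 = (0.011137, 0.011785), k4 = (0.012316, 0.012316); V <- V + (h/6)(k1 + 2k2 + 2k3 + k4): V^x = -0.1194, V^y = 0.1309
step 2: k1 = (0.012318, 0.012318), k2 = (0.013210, 0.012460), k3 = (0.013164, 0.012417), k4 = (0.013795, 0.012262); V <- V + (h/6)(k1 + 2k2 + 2k3 + k4): V^x = -0.1129, V^y = 0.1371


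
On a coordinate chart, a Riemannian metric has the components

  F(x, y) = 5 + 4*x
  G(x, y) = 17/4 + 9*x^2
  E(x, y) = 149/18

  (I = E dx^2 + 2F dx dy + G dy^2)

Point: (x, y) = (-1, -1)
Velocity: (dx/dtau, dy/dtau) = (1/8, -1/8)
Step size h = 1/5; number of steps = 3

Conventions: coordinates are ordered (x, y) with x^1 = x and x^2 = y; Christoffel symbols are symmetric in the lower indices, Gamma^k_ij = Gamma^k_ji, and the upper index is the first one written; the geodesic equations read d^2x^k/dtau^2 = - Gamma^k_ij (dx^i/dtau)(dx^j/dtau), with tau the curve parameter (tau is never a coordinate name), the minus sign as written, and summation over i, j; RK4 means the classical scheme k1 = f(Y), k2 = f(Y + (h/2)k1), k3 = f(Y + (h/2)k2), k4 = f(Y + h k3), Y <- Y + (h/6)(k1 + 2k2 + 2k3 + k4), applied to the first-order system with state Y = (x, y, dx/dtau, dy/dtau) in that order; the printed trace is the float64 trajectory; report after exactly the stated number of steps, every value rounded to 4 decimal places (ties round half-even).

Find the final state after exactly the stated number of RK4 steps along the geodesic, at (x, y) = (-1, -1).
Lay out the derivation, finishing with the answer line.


f(Y) = (dx/dtau, dy/dtau, -Gamma^x_ij Y'^i Y'^j, -Gamma^y_ij Y'^i Y'^j) with the Gammas evaluated at the stage position; h = 0.200000; intermediate values shown to 6 dp
step 0: x = -1.0000, y = -1.0000, dx/dtau = 0.1250, dy/dtau = -0.1250
step 1:
  k1: at (x, y) = (-1.000000, -1.000000), (dx/dtau, dy/dtau) = (0.125000, -0.125000); Gamma_xxx = -0.036805, Gamma_xxy = 0.082812, Gamma_xyy = 1.097252, Gamma_yxx = 0.304665, Gamma_yxy = -0.685495, Gamma_yyy = -0.082812; k1 = (0.125000, -0.125000, -0.013982, -0.024888)
  k2: at (x, y) = (-0.987500, -1.012500), (dx/dtau, dy/dtau) = (0.123602, -0.127489); Gamma_xxx = -0.039353, Gamma_xxy = 0.087437, Gamma_xyy = 1.084749, Gamma_yxx = 0.310241, Gamma_yxy = -0.689316, Gamma_yyy = -0.087437; k2 = (0.123602, -0.127489, -0.014274, -0.025043)
  k3: at (x, y) = (-0.987640, -1.012749), (dx/dtau, dy/dtau) = (0.123573, -0.127504); Gamma_xxx = -0.039324, Gamma_xxy = 0.087385, Gamma_xyy = 1.084888, Gamma_yxx = 0.310177, Gamma_yxy = -0.689273, Gamma_yyy = -0.087385; k3 = (0.123573, -0.127504, -0.014283, -0.025036)
  k4: at (x, y) = (-0.975285, -1.025501), (dx/dtau, dy/dtau) = (0.122143, -0.130007); Gamma_xxx = -0.041927, Gamma_xxy = 0.092004, Gamma_xyy = 1.072591, Gamma_yxx = 0.315837, Gamma_yxy = -0.693070, Gamma_yyy = -0.092004; k4 = (0.122143, -0.130007, -0.014581, -0.025168)
  Y <- Y + (h/6)(k1 + 2k2 + 2k3 + k4): x = -0.9753, y = -1.0255, dx/dtau = 0.1221, dy/dtau = -0.1300
step 2:
  k1: at (x, y) = (-0.975284, -1.025500), (dx/dtau, dy/dtau) = (0.122144, -0.130007); Gamma_xxx = -0.041927, Gamma_xxy = 0.092004, Gamma_xyy = 1.072589, Gamma_yxx = 0.315838, Gamma_yxy = -0.693071, Gamma_yyy = -0.092004; k1 = (0.122144, -0.130007, -0.014581, -0.025168)
  k2: at (x, y) = (-0.963069, -1.038500), (dx/dtau, dy/dtau) = (0.120686, -0.132524); Gamma_xxx = -0.044588, Gamma_xxy = 0.096618, Gamma_xyy = 1.060492, Gamma_yxx = 0.321585, Gamma_yxy = -0.696845, Gamma_yyy = -0.096618; k2 = (0.120686, -0.132524, -0.014885, -0.025277)
  k3: at (x, y) = (-0.963215, -1.038752), (dx/dtau, dy/dtau) = (0.120656, -0.132535); Gamma_xxx = -0.044556, Gamma_xxy = 0.096563, Gamma_xyy = 1.060636, Gamma_yxx = 0.321516, Gamma_yxy = -0.696799, Gamma_yyy = -0.096563; k3 = (0.120656, -0.132535, -0.014894, -0.025270)
  k4: at (x, y) = (-0.951152, -1.052007), (dx/dtau, dy/dtau) = (0.119165, -0.135061); Gamma_xxx = -0.047271, Gamma_xxy = 0.101165, Gamma_xyy = 1.048748, Gamma_yxx = 0.327343, Gamma_yxy = -0.700545, Gamma_yyy = -0.101165; k4 = (0.119165, -0.135061, -0.015203, -0.025353)
  Y <- Y + (h/6)(k1 + 2k2 + 2k3 + k4): x = -0.9512, y = -1.0520, dx/dtau = 0.1192, dy/dtau = -0.1351
step 3:
  k1: at (x, y) = (-0.951151, -1.052006), (dx/dtau, dy/dtau) = (0.119166, -0.135061); Gamma_xxx = -0.047272, Gamma_xxy = 0.101166, Gamma_xyy = 1.048746, Gamma_yxx = 0.327344, Gamma_yxy = -0.700545, Gamma_yyy = -0.101166; k1 = (0.119166, -0.135061, -0.015203, -0.025353)
  k2: at (x, y) = (-0.939234, -1.065512), (dx/dtau, dy/dtau) = (0.117646, -0.137596); Gamma_xxx = -0.050045, Gamma_xxy = 0.105758, Gamma_xyy = 1.037062, Gamma_yxx = 0.333256, Gamma_yxy = -0.704263, Gamma_yyy = -0.105758; k2 = (0.117646, -0.137596, -0.015518, -0.025411)
  k3: at (x, y) = (-0.939386, -1.065766), (dx/dtau, dy/dtau) = (0.117614, -0.137602); Gamma_xxx = -0.050009, Gamma_xxy = 0.105699, Gamma_xyy = 1.037211, Gamma_yxx = 0.333180, Gamma_yxy = -0.704215, Gamma_yyy = -0.105699; k3 = (0.117614, -0.137602, -0.015526, -0.025402)
  k4: at (x, y) = (-0.927628, -1.079526), (dx/dtau, dy/dtau) = (0.116061, -0.140141); Gamma_xxx = -0.052835, Gamma_xxy = 0.110275, Gamma_xyy = 1.025740, Gamma_yxx = 0.339168, Gamma_yxy = -0.707899, Gamma_yyy = -0.110275; k4 = (0.116061, -0.140141, -0.015846, -0.025431)
  Y <- Y + (h/6)(k1 + 2k2 + 2k3 + k4): x = -0.9276, y = -1.0795, dx/dtau = 0.1161, dy/dtau = -0.1401

Answer: x = -0.9276, y = -1.0795, dx/dtau = 0.1161, dy/dtau = -0.1401


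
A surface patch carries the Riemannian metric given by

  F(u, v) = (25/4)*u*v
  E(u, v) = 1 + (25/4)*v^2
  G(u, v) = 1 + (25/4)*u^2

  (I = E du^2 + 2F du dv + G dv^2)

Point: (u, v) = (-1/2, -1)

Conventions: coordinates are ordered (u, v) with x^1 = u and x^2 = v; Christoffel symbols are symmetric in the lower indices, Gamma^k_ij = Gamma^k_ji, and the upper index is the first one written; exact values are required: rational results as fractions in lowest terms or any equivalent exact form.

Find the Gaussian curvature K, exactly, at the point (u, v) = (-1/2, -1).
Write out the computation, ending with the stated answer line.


E = 29/4, F = 25/8, G = 41/16, EG - F^2 = 141/16 at the point
E_u = 0, E_v = -25/2, F_u = -25/4, F_v = -25/8, G_u = -25/4, G_v = 0
E_vv = 25/2, F_uv = 25/4, G_uu = 25/2
By Brioschi, K is (det M1 - det M2) divided by (EG - F^2) squared.
M1 = [[-E_vv/2 + F_uv - G_uu/2, E_u/2, F_u - E_v/2], [F_v - G_u/2, E, F], [G_v/2, F, G]] = [[-25/4, 0, 0], [0, 29/4, 25/8], [0, 25/8, 41/16]]; det M1 = -3525/64
M2 = [[0, E_v/2, G_u/2], [E_v/2, E, F], [G_u/2, F, G]] = [[0, -25/4, -25/8], [-25/4, 29/4, 25/8], [-25/8, 25/8, 41/16]]; det M2 = -3125/64
det M1 - det M2 = -25/4; K = -25/4 / (141/16)^2 = -1600/19881

Answer: K = -1600/19881


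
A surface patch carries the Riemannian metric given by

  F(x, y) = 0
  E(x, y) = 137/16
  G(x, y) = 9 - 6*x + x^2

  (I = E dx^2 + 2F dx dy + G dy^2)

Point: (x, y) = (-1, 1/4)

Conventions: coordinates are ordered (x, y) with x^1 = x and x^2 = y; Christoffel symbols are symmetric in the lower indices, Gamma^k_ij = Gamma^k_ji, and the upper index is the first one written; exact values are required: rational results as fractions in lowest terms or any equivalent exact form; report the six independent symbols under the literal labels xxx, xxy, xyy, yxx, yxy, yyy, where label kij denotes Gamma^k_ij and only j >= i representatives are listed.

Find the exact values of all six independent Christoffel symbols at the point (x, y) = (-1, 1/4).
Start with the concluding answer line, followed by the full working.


Answer: Gamma_xxx = 0, Gamma_xxy = 0, Gamma_xyy = 64/137, Gamma_yxx = 0, Gamma_yxy = -1/4, Gamma_yyy = 0

E = 137/16, F = 0, G = 16 at the point
E_x = 0, E_y = 0, F_x = 0, F_y = 0, G_x = -8, G_y = 0
EG - F^2 = 137;  g^inv = (1/137) * [[16, 0], [0, 137/16]]
first-kind symbols [ij,l] = (1/2)(d_i g_jl + d_j g_il - d_l g_ij): [xx,x] = E_x/2 = 0, [xx,y] = F_x - E_y/2 = 0, [xy,x] = E_y/2 = 0, [xy,y] = G_x/2 = -4, [yy,x] = F_y - G_x/2 = 4, [yy,y] = G_y/2 = 0
Gamma^x_ij = (G*[ij,x] - F*[ij,y])/(EG - F^2), Gamma^y_ij = (E*[ij,y] - F*[ij,x])/(EG - F^2)


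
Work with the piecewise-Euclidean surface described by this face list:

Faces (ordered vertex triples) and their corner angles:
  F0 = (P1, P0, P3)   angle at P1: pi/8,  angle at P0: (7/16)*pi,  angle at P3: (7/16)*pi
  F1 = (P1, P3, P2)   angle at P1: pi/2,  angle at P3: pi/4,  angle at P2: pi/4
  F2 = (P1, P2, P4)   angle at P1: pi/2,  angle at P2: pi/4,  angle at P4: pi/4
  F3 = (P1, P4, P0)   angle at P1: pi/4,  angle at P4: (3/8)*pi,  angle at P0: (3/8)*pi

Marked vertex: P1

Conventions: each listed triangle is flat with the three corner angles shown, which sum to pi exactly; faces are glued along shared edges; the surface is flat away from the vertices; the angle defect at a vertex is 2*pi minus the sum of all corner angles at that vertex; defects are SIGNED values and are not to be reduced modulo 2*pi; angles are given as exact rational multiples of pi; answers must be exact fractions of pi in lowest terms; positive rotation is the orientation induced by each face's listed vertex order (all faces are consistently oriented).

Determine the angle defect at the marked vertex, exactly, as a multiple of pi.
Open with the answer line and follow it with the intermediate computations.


Answer: defect(P1) = (5/8)*pi

Sum of corner angles at P1: (11/8)*pi
defect = 2*pi - (11/8)*pi


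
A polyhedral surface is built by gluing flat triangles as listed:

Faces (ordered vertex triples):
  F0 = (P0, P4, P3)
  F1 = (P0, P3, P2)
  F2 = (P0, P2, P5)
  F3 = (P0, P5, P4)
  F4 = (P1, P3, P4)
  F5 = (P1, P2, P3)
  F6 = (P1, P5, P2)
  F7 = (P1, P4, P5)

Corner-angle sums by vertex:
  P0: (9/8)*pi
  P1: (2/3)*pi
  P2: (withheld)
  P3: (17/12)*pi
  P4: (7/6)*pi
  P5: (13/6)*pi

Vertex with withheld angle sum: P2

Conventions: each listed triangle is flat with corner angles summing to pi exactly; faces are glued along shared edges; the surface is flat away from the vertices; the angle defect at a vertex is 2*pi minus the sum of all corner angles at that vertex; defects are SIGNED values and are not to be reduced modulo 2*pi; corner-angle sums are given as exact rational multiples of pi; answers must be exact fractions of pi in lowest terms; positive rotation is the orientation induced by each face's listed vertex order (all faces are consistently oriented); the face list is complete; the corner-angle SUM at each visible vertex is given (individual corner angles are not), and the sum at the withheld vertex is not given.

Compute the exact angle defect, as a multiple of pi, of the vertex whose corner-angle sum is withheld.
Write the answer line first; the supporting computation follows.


Answer: defect(P2) = (13/24)*pi

V = 6, E = 12, F = 8; chi = V - E + F = 2
Gauss-Bonnet: total defect = 2*pi*chi = 4*pi; visible defects sum to (83/24)*pi


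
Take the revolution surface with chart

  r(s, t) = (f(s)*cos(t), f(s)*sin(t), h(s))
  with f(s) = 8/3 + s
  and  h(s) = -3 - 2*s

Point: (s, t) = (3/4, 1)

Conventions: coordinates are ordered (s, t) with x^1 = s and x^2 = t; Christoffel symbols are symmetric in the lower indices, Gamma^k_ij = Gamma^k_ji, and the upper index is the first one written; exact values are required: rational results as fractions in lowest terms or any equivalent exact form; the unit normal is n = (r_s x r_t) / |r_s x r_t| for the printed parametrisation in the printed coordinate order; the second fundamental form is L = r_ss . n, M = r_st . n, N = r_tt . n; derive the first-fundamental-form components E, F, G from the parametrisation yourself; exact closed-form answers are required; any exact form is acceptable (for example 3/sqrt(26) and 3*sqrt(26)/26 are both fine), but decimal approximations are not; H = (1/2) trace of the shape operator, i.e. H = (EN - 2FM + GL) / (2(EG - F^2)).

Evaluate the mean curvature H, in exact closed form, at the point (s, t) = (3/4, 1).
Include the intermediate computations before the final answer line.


f = 41/12, f' = 1, f'' = 0, h' = -2, h'' = 0
E = 5, F = 0, G = 1681/144; answer radicand W^2 = 5
unnormalised second-form numerators: l = 0, m = 0, n = -41/6; L = l/sqrt(5), and similarly M = m/sqrt(W^2), N = n/sqrt(W^2)
H = (E*n - 2*F*m + G*l) / (2*(EG - F^2)*sqrt(W^2)); E*n - 2*F*m + G*l = -205/6, EG - F^2 = 8405/144, so H = (-12/41)/sqrt(5)

Answer: H = -12*sqrt(5)/205


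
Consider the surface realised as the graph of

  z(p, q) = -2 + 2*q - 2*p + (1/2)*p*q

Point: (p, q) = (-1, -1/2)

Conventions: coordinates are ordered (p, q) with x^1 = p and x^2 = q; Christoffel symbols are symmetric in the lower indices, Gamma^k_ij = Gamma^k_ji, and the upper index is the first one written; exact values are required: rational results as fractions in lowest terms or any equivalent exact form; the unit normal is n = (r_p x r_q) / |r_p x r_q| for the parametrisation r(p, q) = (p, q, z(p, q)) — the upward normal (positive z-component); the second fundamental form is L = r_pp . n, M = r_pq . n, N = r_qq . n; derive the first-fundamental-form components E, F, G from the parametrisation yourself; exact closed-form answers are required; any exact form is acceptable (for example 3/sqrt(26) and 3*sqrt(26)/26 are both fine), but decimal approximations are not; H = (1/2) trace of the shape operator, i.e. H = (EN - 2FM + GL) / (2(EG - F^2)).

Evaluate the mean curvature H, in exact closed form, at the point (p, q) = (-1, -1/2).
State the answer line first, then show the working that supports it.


Answer: H = 108*sqrt(133)/17689

z_p = -9/4, z_q = 3/2, z_pp = 0, z_pq = 1/2, z_qq = 0
E = 97/16, F = -27/8, G = 13/4; answer radicand W^2 = 133/16
unnormalised second-form numerators: l = 0, m = 1/2, n = 0; L = l/sqrt(133/16), and similarly M = m/sqrt(W^2), N = n/sqrt(W^2)
H = (E*n - 2*F*m + G*l) / (2*(EG - F^2)*sqrt(W^2)); E*n - 2*F*m + G*l = 27/8, EG - F^2 = 133/16, so H = (27/133)/sqrt(133/16)


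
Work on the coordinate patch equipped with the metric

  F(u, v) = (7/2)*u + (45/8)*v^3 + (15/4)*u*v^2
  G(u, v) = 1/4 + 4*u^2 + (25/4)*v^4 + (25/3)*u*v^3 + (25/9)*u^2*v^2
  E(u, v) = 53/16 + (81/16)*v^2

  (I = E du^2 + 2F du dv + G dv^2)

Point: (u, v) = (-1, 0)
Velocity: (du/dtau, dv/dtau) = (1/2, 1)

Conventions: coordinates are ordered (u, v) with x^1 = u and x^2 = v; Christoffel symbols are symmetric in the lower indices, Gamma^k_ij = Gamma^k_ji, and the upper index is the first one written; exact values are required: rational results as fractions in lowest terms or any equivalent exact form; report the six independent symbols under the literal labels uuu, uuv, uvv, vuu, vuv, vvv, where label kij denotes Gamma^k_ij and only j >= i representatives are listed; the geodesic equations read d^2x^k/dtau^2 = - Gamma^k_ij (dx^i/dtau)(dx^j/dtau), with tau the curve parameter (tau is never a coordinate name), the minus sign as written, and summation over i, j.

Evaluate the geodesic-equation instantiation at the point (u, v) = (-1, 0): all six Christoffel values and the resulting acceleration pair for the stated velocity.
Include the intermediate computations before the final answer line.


E = 53/16, F = -7/2, G = 17/4 at the point
E_u = 0, E_v = 0, F_u = 7/2, F_v = 0, G_u = -8, G_v = 0
EG - F^2 = 117/64;  g^inv = (64/117) * [[17/4, 7/2], [7/2, 53/16]]
first-kind symbols [ij,l] = (1/2)(d_i g_jl + d_j g_il - d_l g_ij): [uu,u] = E_u/2 = 0, [uu,v] = F_u - E_v/2 = 7/2, [uv,u] = E_v/2 = 0, [uv,v] = G_u/2 = -4, [vv,u] = F_v - G_u/2 = 4, [vv,v] = G_v/2 = 0
Gamma^u_ij = (G*[ij,u] - F*[ij,v])/(EG - F^2), Gamma^v_ij = (E*[ij,v] - F*[ij,u])/(EG - F^2)
Gamma_uuu = 784/117, Gamma_uuv = -896/117, Gamma_uvv = 1088/117, Gamma_vuu = 742/117, Gamma_vuv = -848/117, Gamma_vvv = 896/117
d^2u/dtau^2 = -(Gamma_uuu*(1/2)^2 + 2*Gamma_uuv*(1/2)*(1) + Gamma_uvv*(1)^2) = -388/117
d^2v/dtau^2 = -(Gamma_vuu*(1/2)^2 + 2*Gamma_vuv*(1/2)*(1) + Gamma_vvv*(1)^2) = -467/234

Answer: Gamma_uuu = 784/117, Gamma_uuv = -896/117, Gamma_uvv = 1088/117, Gamma_vuu = 742/117, Gamma_vuv = -848/117, Gamma_vvv = 896/117; accelerations (d^2u/dtau^2, d^2v/dtau^2) = (-388/117, -467/234)


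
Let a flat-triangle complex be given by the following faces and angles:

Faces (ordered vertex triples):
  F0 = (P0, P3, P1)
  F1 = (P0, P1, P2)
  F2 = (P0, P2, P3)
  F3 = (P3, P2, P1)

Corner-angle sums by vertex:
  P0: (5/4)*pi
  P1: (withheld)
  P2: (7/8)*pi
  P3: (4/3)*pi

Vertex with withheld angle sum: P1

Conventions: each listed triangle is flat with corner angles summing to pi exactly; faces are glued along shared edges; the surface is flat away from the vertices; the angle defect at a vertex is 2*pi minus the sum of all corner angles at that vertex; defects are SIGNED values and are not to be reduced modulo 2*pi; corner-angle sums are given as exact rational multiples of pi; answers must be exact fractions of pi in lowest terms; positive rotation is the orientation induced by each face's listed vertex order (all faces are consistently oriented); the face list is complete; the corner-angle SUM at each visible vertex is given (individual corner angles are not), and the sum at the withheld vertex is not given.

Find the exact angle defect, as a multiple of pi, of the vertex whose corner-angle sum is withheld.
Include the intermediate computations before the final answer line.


V = 4, E = 6, F = 4; chi = V - E + F = 2
Gauss-Bonnet: total defect = 2*pi*chi = 4*pi; visible defects sum to (61/24)*pi

Answer: defect(P1) = (35/24)*pi


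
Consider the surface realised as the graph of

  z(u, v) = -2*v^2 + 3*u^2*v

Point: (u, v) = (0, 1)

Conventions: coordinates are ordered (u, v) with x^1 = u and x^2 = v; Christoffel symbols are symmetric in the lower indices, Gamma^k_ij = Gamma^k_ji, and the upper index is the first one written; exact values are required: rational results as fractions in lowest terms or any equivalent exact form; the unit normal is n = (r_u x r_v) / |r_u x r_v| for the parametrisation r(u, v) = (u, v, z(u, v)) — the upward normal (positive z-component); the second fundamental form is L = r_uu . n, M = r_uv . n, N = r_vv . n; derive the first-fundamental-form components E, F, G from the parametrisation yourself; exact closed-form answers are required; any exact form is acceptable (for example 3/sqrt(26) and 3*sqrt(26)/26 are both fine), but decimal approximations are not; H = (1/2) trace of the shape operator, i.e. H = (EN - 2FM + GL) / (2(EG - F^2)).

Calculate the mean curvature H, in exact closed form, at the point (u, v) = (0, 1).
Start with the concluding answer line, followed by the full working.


Answer: H = 49*sqrt(17)/289

z_u = 0, z_v = -4, z_uu = 6, z_uv = 0, z_vv = -4
E = 1, F = 0, G = 17; answer radicand W^2 = 17
unnormalised second-form numerators: l = 6, m = 0, n = -4; L = l/sqrt(17), and similarly M = m/sqrt(W^2), N = n/sqrt(W^2)
H = (E*n - 2*F*m + G*l) / (2*(EG - F^2)*sqrt(W^2)); E*n - 2*F*m + G*l = 98, EG - F^2 = 17, so H = (49/17)/sqrt(17)


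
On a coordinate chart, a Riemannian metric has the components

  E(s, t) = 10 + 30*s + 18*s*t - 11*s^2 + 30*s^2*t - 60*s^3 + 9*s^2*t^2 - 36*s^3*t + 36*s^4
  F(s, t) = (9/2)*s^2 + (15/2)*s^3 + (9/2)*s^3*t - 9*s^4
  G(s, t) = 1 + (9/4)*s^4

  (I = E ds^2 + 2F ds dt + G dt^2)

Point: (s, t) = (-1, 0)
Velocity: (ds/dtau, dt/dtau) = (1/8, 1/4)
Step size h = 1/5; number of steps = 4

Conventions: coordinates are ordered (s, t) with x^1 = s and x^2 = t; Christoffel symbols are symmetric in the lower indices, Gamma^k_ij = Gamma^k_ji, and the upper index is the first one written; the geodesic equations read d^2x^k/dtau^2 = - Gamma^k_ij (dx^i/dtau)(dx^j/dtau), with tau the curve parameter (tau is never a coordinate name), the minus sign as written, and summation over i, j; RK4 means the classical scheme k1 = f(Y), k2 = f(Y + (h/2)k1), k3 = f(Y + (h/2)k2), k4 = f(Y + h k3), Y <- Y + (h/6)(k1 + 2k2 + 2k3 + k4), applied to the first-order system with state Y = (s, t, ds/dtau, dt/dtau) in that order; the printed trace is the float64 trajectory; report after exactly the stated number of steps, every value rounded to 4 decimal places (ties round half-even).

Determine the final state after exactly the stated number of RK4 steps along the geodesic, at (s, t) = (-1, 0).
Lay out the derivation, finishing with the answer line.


f(Y) = (ds/dtau, dt/dtau, -Gamma^s_ij Y'^i Y'^j, -Gamma^t_ij Y'^i Y'^j) with the Gammas evaluated at the stage position; h = 0.200000; intermediate values shown to 6 dp
step 0: s = -1.0000, t = 0.0000, ds/dtau = 0.1250, dt/dtau = 0.2500
step 1:
  k1: at (s, t) = (-1.000000, 0.000000), (ds/dtau, dt/dtau) = (0.125000, 0.250000); Gamma_sss = -2.022305, Gamma_sst = 0.356877, Gamma_stt = 0.000000, Gamma_tss = 0.379182, Gamma_tst = -0.066914, Gamma_ttt = 0.000000; k1 = (0.125000, 0.250000, 0.009294, -0.001743)
  k2: at (s, t) = (-0.987500, 0.025000), (ds/dtau, dt/dtau) = (0.125929, 0.249826); Gamma_sss = -2.048582, Gamma_sst = 0.358578, Gamma_stt = 0.000000, Gamma_tss = 0.381117, Gamma_tst = -0.066710, Gamma_ttt = 0.000000; k2 = (0.125929, 0.249826, 0.009925, -0.001846)
  k3: at (s, t) = (-0.987407, 0.024983), (ds/dtau, dt/dtau) = (0.125992, 0.249815); Gamma_sss = -2.048849, Gamma_sst = 0.358615, Gamma_stt = 0.000000, Gamma_tss = 0.381173, Gamma_tst = -0.066718, Gamma_ttt = 0.000000; k3 = (0.125992, 0.249815, 0.009949, -0.001851)
  k4: at (s, t) = (-0.974802, 0.049963), (ds/dtau, dt/dtau) = (0.126990, 0.249630); Gamma_sss = -2.076307, Gamma_sst = 0.360407, Gamma_stt = 0.000000, Gamma_tss = 0.383275, Gamma_tst = -0.066529, Gamma_ttt = 0.000000; k4 = (0.126990, 0.249630, 0.010633, -0.001963)
  Y <- Y + (h/6)(k1 + 2k2 + 2k3 + k4): s = -0.9748, t = 0.0500, ds/dtau = 0.1270, dt/dtau = 0.2496
step 2:
  k1: at (s, t) = (-0.974806, 0.049964), (ds/dtau, dt/dtau) = (0.126989, 0.249630); Gamma_sss = -2.076295, Gamma_sst = 0.360406, Gamma_stt = 0.000000, Gamma_tss = 0.383273, Gamma_tst = -0.066529, Gamma_ttt = 0.000000; k1 = (0.126989, 0.249630, 0.010633, -0.001963)
  k2: at (s, t) = (-0.962107, 0.074927), (ds/dtau, dt/dtau) = (0.128052, 0.249434); Gamma_sss = -2.104962, Gamma_sst = 0.362288, Gamma_stt = 0.000000, Gamma_tss = 0.385543, Gamma_tst = -0.066356, Gamma_ttt = 0.000000; k2 = (0.128052, 0.249434, 0.011373, -0.002083)
  k3: at (s, t) = (-0.962000, 0.074907), (ds/dtau, dt/dtau) = (0.128126, 0.249422); Gamma_sss = -2.105286, Gamma_sst = 0.362333, Gamma_stt = 0.000000, Gamma_tss = 0.385611, Gamma_tst = -0.066366, Gamma_ttt = 0.000000; k3 = (0.128126, 0.249422, 0.011403, -0.002089)
  k4: at (s, t) = (-0.949180, 0.099848), (ds/dtau, dt/dtau) = (0.129270, 0.249212); Gamma_sss = -2.135333, Gamma_sst = 0.364323, Gamma_stt = 0.000000, Gamma_tss = 0.388080, Gamma_tst = -0.066213, Gamma_ttt = 0.000000; k4 = (0.129270, 0.249212, 0.012209, -0.002219)
  Y <- Y + (h/6)(k1 + 2k2 + 2k3 + k4): s = -0.9492, t = 0.0998, ds/dtau = 0.1293, dt/dtau = 0.2492
step 3:
  k1: at (s, t) = (-0.949185, 0.099849), (ds/dtau, dt/dtau) = (0.129269, 0.249213); Gamma_sss = -2.135318, Gamma_sst = 0.364321, Gamma_stt = 0.000000, Gamma_tss = 0.388077, Gamma_tst = -0.066213, Gamma_ttt = 0.000000; k1 = (0.129269, 0.249213, 0.012209, -0.002219)
  k2: at (s, t) = (-0.936258, 0.124770), (ds/dtau, dt/dtau) = (0.130490, 0.248991); Gamma_sss = -2.166778, Gamma_sst = 0.366418, Gamma_stt = 0.000000, Gamma_tss = 0.390748, Gamma_tst = -0.066078, Gamma_ttt = 0.000000; k2 = (0.130490, 0.248991, 0.013085, -0.002360)
  k3: at (s, t) = (-0.936136, 0.124748), (ds/dtau, dt/dtau) = (0.130577, 0.248977); Gamma_sss = -2.167174, Gamma_sst = 0.366471, Gamma_stt = 0.000000, Gamma_tss = 0.390830, Gamma_tst = -0.066090, Gamma_ttt = 0.000000; k3 = (0.130577, 0.248977, 0.013123, -0.002367)
  k4: at (s, t) = (-0.923070, 0.149644), (ds/dtau, dt/dtau) = (0.131893, 0.248739); Gamma_sss = -2.200262, Gamma_sst = 0.368696, Gamma_stt = 0.000000, Gamma_tss = 0.393740, Gamma_tst = -0.065979, Gamma_ttt = 0.000000; k4 = (0.131893, 0.248739, 0.014084, -0.002520)
  Y <- Y + (h/6)(k1 + 2k2 + 2k3 + k4): s = -0.9231, t = 0.1496, ds/dtau = 0.1319, dt/dtau = 0.2487
step 4:
  k1: at (s, t) = (-0.923075, 0.149645), (ds/dtau, dt/dtau) = (0.131892, 0.248739); Gamma_sss = -2.200243, Gamma_sst = 0.368694, Gamma_stt = 0.000000, Gamma_tss = 0.393736, Gamma_tst = -0.065978, Gamma_ttt = 0.000000; k1 = (0.131892, 0.248739, 0.014083, -0.002520)
  k2: at (s, t) = (-0.909886, 0.174519), (ds/dtau, dt/dtau) = (0.133301, 0.248487); Gamma_sss = -2.235001, Gamma_sst = 0.371045, Gamma_stt = 0.000000, Gamma_tss = 0.396889, Gamma_tst = -0.065890, Gamma_ttt = 0.000000; k2 = (0.133301, 0.248487, 0.015133, -0.002687)
  k3: at (s, t) = (-0.909745, 0.174494), (ds/dtau, dt/dtau) = (0.133406, 0.248471); Gamma_sss = -2.235489, Gamma_sst = 0.371108, Gamma_stt = 0.000000, Gamma_tss = 0.396988, Gamma_tst = -0.065903, Gamma_ttt = 0.000000; k3 = (0.133406, 0.248471, 0.015183, -0.002696)
  k4: at (s, t) = (-0.896394, 0.199339), (ds/dtau, dt/dtau) = (0.134929, 0.248200); Gamma_sss = -2.272190, Gamma_sst = 0.373612, Gamma_stt = 0.000000, Gamma_tss = 0.400434, Gamma_tst = -0.065843, Gamma_ttt = 0.000000; k4 = (0.134929, 0.248200, 0.016343, -0.002880)
  Y <- Y + (h/6)(k1 + 2k2 + 2k3 + k4): s = -0.8964, t = 0.1993, ds/dtau = 0.1349, dt/dtau = 0.2482

Answer: s = -0.8964, t = 0.1993, ds/dtau = 0.1349, dt/dtau = 0.2482


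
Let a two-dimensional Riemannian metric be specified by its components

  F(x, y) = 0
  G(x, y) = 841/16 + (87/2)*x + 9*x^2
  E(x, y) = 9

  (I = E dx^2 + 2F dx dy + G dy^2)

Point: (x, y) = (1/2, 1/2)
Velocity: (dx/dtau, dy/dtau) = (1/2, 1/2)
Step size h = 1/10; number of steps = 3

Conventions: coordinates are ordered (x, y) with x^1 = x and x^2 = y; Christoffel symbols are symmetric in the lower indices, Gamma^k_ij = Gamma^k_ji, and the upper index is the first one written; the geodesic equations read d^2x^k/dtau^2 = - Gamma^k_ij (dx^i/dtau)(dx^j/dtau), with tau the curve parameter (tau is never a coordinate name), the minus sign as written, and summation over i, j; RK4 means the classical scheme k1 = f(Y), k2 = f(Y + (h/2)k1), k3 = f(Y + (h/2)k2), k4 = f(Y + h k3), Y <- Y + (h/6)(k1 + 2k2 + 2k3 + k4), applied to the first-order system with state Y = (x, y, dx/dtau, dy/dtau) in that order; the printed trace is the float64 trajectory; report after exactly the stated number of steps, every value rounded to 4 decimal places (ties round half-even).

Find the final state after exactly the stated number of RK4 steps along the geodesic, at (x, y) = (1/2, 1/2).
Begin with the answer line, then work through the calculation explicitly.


Answer: x = 0.6811, y = 0.6417, dx/dtau = 0.7010, dy/dtau = 0.4433

f(Y) = (dx/dtau, dy/dtau, -Gamma^x_ij Y'^i Y'^j, -Gamma^y_ij Y'^i Y'^j) with the Gammas evaluated at the stage position; h = 0.100000; intermediate values shown to 6 dp
step 0: x = 0.5000, y = 0.5000, dx/dtau = 0.5000, dy/dtau = 0.5000
step 1:
  k1: at (x, y) = (0.500000, 0.500000), (dx/dtau, dy/dtau) = (0.500000, 0.500000); Gamma_xxx = 0.000000, Gamma_xxy = 0.000000, Gamma_xyy = -2.916667, Gamma_yxx = 0.000000, Gamma_yxy = 0.342857, Gamma_yyy = 0.000000; k1 = (0.500000, 0.500000, 0.729167, -0.171429)
  k2: at (x, y) = (0.525000, 0.525000), (dx/dtau, dy/dtau) = (0.536458, 0.491429); Gamma_xxx = 0.000000, Gamma_xxy = 0.000000, Gamma_xyy = -2.941667, Gamma_yxx = 0.000000, Gamma_yxy = 0.339943, Gamma_yyy = 0.000000; k2 = (0.536458, 0.491429, 0.710419, -0.179239)
  k3: at (x, y) = (0.526823, 0.524571), (dx/dtau, dy/dtau) = (0.535521, 0.491038); Gamma_xxx = 0.000000, Gamma_xxy = 0.000000, Gamma_xyy = -2.943490, Gamma_yxx = 0.000000, Gamma_yxy = 0.339733, Gamma_yyy = 0.000000; k3 = (0.535521, 0.491038, 0.709729, -0.178673)
  k4: at (x, y) = (0.553552, 0.549104), (dx/dtau, dy/dtau) = (0.570973, 0.482133); Gamma_xxx = 0.000000, Gamma_xxy = 0.000000, Gamma_xyy = -2.970219, Gamma_yxx = 0.000000, Gamma_yxy = 0.336676, Gamma_yyy = 0.000000; k4 = (0.570973, 0.482133, 0.690433, -0.185363)
  Y <- Y + (h/6)(k1 + 2k2 + 2k3 + k4): x = 0.5536, y = 0.5491, dx/dtau = 0.5710, dy/dtau = 0.4821
step 2:
  k1: at (x, y) = (0.553582, 0.549118), (dx/dtau, dy/dtau) = (0.570998, 0.482123); Gamma_xxx = 0.000000, Gamma_xxy = 0.000000, Gamma_xyy = -2.970249, Gamma_yxx = 0.000000, Gamma_yxy = 0.336672, Gamma_yyy = 0.000000; k1 = (0.570998, 0.482123, 0.690413, -0.185366)
  k2: at (x, y) = (0.582132, 0.573224), (dx/dtau, dy/dtau) = (0.605519, 0.472855); Gamma_xxx = 0.000000, Gamma_xxy = 0.000000, Gamma_xyy = -2.998799, Gamma_yxx = 0.000000, Gamma_yxy = 0.333467, Gamma_yyy = 0.000000; k2 = (0.605519, 0.472855, 0.670506, -0.190958)
  k3: at (x, y) = (0.583858, 0.572761), (dx/dtau, dy/dtau) = (0.604524, 0.472575); Gamma_xxx = 0.000000, Gamma_xxy = 0.000000, Gamma_xyy = -3.000525, Gamma_yxx = 0.000000, Gamma_yxy = 0.333275, Gamma_yyy = 0.000000; k3 = (0.604524, 0.472575, 0.670099, -0.190422)
  k4: at (x, y) = (0.614035, 0.596375), (dx/dtau, dy/dtau) = (0.638008, 0.463081); Gamma_xxx = 0.000000, Gamma_xxy = 0.000000, Gamma_xyy = -3.030701, Gamma_yxx = 0.000000, Gamma_yxy = 0.329957, Gamma_yyy = 0.000000; k4 = (0.638008, 0.463081, 0.649915, -0.194971)
  Y <- Y + (h/6)(k1 + 2k2 + 2k3 + k4): x = 0.6141, y = 0.5964, dx/dtau = 0.6380, dy/dtau = 0.4631
step 3:
  k1: at (x, y) = (0.614067, 0.596385), (dx/dtau, dy/dtau) = (0.638024, 0.463071); Gamma_xxx = 0.000000, Gamma_xxy = 0.000000, Gamma_xyy = -3.030734, Gamma_yxx = 0.000000, Gamma_yxy = 0.329953, Gamma_yyy = 0.000000; k1 = (0.638024, 0.463071, 0.649896, -0.194970)
  k2: at (x, y) = (0.645968, 0.619539), (dx/dtau, dy/dtau) = (0.670519, 0.453323); Gamma_xxx = 0.000000, Gamma_xxy = 0.000000, Gamma_xyy = -3.062635, Gamma_yxx = 0.000000, Gamma_yxy = 0.326516, Gamma_yyy = 0.000000; k2 = (0.670519, 0.453323, 0.629377, -0.198497)
  k3: at (x, y) = (0.647593, 0.619052), (dx/dtau, dy/dtau) = (0.669493, 0.453147); Gamma_xxx = 0.000000, Gamma_xxy = 0.000000, Gamma_xyy = -3.064260, Gamma_yxx = 0.000000, Gamma_yxy = 0.326343, Gamma_yyy = 0.000000; k3 = (0.669493, 0.453147, 0.629221, -0.198011)
  k4: at (x, y) = (0.681016, 0.641700), (dx/dtau, dy/dtau) = (0.700946, 0.443270); Gamma_xxx = 0.000000, Gamma_xxy = 0.000000, Gamma_xyy = -3.097683, Gamma_yxx = 0.000000, Gamma_yxy = 0.322822, Gamma_yyy = 0.000000; k4 = (0.700946, 0.443270, 0.608659, -0.200607)
  Y <- Y + (h/6)(k1 + 2k2 + 2k3 + k4): x = 0.6811, y = 0.6417, dx/dtau = 0.7010, dy/dtau = 0.4433


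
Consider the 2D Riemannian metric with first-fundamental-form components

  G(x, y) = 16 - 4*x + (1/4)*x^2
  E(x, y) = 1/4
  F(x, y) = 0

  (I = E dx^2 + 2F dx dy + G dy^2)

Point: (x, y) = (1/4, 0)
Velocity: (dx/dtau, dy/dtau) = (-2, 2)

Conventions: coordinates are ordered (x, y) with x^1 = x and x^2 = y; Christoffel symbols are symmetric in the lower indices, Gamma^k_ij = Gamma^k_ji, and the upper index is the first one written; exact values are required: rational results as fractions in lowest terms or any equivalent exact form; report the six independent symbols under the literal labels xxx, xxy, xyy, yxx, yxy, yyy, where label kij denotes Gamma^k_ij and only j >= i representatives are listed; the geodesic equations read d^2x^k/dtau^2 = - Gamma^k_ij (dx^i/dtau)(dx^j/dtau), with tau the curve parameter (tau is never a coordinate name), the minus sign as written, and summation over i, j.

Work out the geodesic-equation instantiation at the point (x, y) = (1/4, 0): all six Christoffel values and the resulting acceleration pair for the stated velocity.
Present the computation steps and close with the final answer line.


E = 1/4, F = 0, G = 961/64 at the point
E_x = 0, E_y = 0, F_x = 0, F_y = 0, G_x = -31/8, G_y = 0
EG - F^2 = 961/256;  g^inv = (256/961) * [[961/64, 0], [0, 1/4]]
first-kind symbols [ij,l] = (1/2)(d_i g_jl + d_j g_il - d_l g_ij): [xx,x] = E_x/2 = 0, [xx,y] = F_x - E_y/2 = 0, [xy,x] = E_y/2 = 0, [xy,y] = G_x/2 = -31/16, [yy,x] = F_y - G_x/2 = 31/16, [yy,y] = G_y/2 = 0
Gamma^x_ij = (G*[ij,x] - F*[ij,y])/(EG - F^2), Gamma^y_ij = (E*[ij,y] - F*[ij,x])/(EG - F^2)
Gamma_xxx = 0, Gamma_xxy = 0, Gamma_xyy = 31/4, Gamma_yxx = 0, Gamma_yxy = -4/31, Gamma_yyy = 0
d^2x/dtau^2 = -(Gamma_xxx*(-2)^2 + 2*Gamma_xxy*(-2)*(2) + Gamma_xyy*(2)^2) = -31
d^2y/dtau^2 = -(Gamma_yxx*(-2)^2 + 2*Gamma_yxy*(-2)*(2) + Gamma_yyy*(2)^2) = -32/31

Answer: Gamma_xxx = 0, Gamma_xxy = 0, Gamma_xyy = 31/4, Gamma_yxx = 0, Gamma_yxy = -4/31, Gamma_yyy = 0; accelerations (d^2x/dtau^2, d^2y/dtau^2) = (-31, -32/31)


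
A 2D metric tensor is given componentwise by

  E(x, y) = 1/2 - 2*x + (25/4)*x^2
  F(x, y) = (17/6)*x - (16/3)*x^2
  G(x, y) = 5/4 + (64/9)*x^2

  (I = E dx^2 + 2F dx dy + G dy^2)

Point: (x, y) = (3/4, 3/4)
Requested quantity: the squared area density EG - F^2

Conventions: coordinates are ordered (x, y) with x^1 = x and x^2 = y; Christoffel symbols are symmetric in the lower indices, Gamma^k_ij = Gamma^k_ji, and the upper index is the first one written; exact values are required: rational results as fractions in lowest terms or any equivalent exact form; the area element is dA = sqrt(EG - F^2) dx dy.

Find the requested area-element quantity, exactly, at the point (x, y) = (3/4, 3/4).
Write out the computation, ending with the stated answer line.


E = 161/64, F = -7/8, G = 21/4; EG - F^2 = 3185/256

Answer: EG - F^2 = 3185/256


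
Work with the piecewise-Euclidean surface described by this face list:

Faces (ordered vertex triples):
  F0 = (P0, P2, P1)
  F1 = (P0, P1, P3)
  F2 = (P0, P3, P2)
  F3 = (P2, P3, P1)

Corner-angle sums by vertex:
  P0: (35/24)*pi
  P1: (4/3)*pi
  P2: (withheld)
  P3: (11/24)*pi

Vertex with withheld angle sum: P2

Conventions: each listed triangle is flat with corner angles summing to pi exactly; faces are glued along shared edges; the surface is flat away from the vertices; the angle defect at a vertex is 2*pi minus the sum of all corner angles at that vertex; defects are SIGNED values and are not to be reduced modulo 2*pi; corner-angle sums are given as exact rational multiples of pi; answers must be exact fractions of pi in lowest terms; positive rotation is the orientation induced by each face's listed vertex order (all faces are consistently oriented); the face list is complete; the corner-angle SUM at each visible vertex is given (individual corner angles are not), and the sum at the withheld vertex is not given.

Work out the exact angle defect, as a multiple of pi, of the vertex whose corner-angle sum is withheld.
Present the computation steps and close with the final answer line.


V = 4, E = 6, F = 4; chi = V - E + F = 2
Gauss-Bonnet: total defect = 2*pi*chi = 4*pi; visible defects sum to (11/4)*pi

Answer: defect(P2) = (5/4)*pi


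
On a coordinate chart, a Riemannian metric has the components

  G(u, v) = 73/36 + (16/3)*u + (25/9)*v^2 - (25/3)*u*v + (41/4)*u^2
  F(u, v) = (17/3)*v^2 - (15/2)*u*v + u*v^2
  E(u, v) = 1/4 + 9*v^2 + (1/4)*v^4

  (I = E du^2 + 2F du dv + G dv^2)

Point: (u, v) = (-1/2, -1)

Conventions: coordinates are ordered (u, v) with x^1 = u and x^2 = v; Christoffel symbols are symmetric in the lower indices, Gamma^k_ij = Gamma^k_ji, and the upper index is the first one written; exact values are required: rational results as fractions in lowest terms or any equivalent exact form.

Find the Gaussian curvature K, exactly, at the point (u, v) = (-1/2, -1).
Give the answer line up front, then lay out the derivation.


Answer: K = -586848/87025

E = 19/2, F = 17/12, G = 77/144, EG - F^2 = 295/96 at the point
E_u = 0, E_v = -19, F_u = 17/2, F_v = -79/12, G_u = 41/12, G_v = -25/18
E_vv = 21, F_uv = -19/2, G_uu = 41/2
Apply the Brioschi formula K = (det M1 - det M2)/(EG - F^2)^2 over the derivative matrices of E, F, G.
M1 = [[-E_vv/2 + F_uv - G_uu/2, E_u/2, F_u - E_v/2], [F_v - G_u/2, E, F], [G_v/2, F, G]] = [[-121/4, 0, 18], [-199/24, 19/2, 17/12], [-25/36, 17/12, 77/144]]; det M1 = -71287/384
M2 = [[0, E_v/2, G_u/2], [E_v/2, E, F], [G_u/2, F, G]] = [[0, -19/2, 41/24], [-19/2, 19/2, 17/12], [41/24, 17/12, 77/144]]; det M2 = -46835/384
det M1 - det M2 = -6113/96; K = -6113/96 / (295/96)^2 = -586848/87025


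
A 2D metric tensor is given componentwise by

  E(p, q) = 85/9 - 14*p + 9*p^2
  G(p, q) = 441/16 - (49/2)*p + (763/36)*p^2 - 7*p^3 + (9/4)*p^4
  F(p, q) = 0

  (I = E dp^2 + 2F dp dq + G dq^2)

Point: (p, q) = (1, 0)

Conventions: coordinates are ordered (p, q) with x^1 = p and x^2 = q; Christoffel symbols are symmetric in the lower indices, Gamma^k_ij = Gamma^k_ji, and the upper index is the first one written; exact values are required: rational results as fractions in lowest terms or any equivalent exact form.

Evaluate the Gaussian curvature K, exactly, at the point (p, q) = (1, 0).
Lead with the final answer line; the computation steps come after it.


Answer: K = -729/5300

E = 40/9, F = 0, G = 2809/144, EG - F^2 = 14045/162 at the point
E_p = 4, E_q = 0, F_p = 0, F_q = 0, G_p = 53/9, G_q = 0
E_qq = 0, F_pq = 0, G_pp = 493/18
Evaluate Brioschi's two determinant matrices M1, M2 and divide by (EG - F^2)^2.
M1 = [[-E_qq/2 + F_pq - G_pp/2, E_p/2, F_p - E_q/2], [F_q - G_p/2, E, F], [G_q/2, F, G]] = [[-493/36, 2, 0], [-53/18, 40/9, 0], [0, 0, 2809/144]]; det M1 = -12508477/11664
M2 = [[0, E_q/2, G_p/2], [E_q/2, E, F], [G_p/2, F, G]] = [[0, 0, 53/18], [0, 40/9, 0], [53/18, 0, 2809/144]]; det M2 = -28090/729
det M1 - det M2 = -148877/144; K = -148877/144 / (14045/162)^2 = -729/5300


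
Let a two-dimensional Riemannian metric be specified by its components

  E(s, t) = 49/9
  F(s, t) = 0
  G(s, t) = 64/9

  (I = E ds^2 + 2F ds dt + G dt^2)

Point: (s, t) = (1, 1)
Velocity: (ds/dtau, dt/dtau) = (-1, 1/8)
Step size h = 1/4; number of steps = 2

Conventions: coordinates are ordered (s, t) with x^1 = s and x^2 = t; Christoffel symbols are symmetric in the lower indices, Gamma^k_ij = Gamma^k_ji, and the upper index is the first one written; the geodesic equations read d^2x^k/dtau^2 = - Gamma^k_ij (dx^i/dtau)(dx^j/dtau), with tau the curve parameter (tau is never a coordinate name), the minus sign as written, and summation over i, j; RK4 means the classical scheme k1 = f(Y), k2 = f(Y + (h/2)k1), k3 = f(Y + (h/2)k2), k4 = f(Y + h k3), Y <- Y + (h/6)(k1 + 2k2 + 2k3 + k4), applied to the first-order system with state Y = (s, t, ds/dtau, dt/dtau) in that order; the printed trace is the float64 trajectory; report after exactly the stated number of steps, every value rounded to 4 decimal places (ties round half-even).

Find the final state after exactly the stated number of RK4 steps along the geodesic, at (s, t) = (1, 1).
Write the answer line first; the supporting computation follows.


Answer: s = 0.5000, t = 1.0625, ds/dtau = -1.0000, dt/dtau = 0.1250

f(Y) = (ds/dtau, dt/dtau, -Gamma^s_ij Y'^i Y'^j, -Gamma^t_ij Y'^i Y'^j) with the Gammas evaluated at the stage position; h = 0.250000; intermediate values shown to 6 dp
step 0: s = 1.0000, t = 1.0000, ds/dtau = -1.0000, dt/dtau = 0.1250
step 1:
  k1: at (s, t) = (1.000000, 1.000000), (ds/dtau, dt/dtau) = (-1.000000, 0.125000); Gamma_sss = 0.000000, Gamma_sst = 0.000000, Gamma_stt = 0.000000, Gamma_tss = 0.000000, Gamma_tst = 0.000000, Gamma_ttt = 0.000000; k1 = (-1.000000, 0.125000, 0.000000, 0.000000)
  k2: at (s, t) = (0.875000, 1.015625), (ds/dtau, dt/dtau) = (-1.000000, 0.125000); Gamma_sss = 0.000000, Gamma_sst = 0.000000, Gamma_stt = 0.000000, Gamma_tss = 0.000000, Gamma_tst = 0.000000, Gamma_ttt = 0.000000; k2 = (-1.000000, 0.125000, 0.000000, 0.000000)
  k3: at (s, t) = (0.875000, 1.015625), (ds/dtau, dt/dtau) = (-1.000000, 0.125000); Gamma_sss = 0.000000, Gamma_sst = 0.000000, Gamma_stt = 0.000000, Gamma_tss = 0.000000, Gamma_tst = 0.000000, Gamma_ttt = 0.000000; k3 = (-1.000000, 0.125000, 0.000000, 0.000000)
  k4: at (s, t) = (0.750000, 1.031250), (ds/dtau, dt/dtau) = (-1.000000, 0.125000); Gamma_sss = 0.000000, Gamma_sst = 0.000000, Gamma_stt = 0.000000, Gamma_tss = 0.000000, Gamma_tst = 0.000000, Gamma_ttt = 0.000000; k4 = (-1.000000, 0.125000, 0.000000, 0.000000)
  Y <- Y + (h/6)(k1 + 2k2 + 2k3 + k4): s = 0.7500, t = 1.0312, ds/dtau = -1.0000, dt/dtau = 0.1250
step 2:
  k1: at (s, t) = (0.750000, 1.031250), (ds/dtau, dt/dtau) = (-1.000000, 0.125000); Gamma_sss = 0.000000, Gamma_sst = 0.000000, Gamma_stt = 0.000000, Gamma_tss = 0.000000, Gamma_tst = 0.000000, Gamma_ttt = 0.000000; k1 = (-1.000000, 0.125000, 0.000000, 0.000000)
  k2: at (s, t) = (0.625000, 1.046875), (ds/dtau, dt/dtau) = (-1.000000, 0.125000); Gamma_sss = 0.000000, Gamma_sst = 0.000000, Gamma_stt = 0.000000, Gamma_tss = 0.000000, Gamma_tst = 0.000000, Gamma_ttt = 0.000000; k2 = (-1.000000, 0.125000, 0.000000, 0.000000)
  k3: at (s, t) = (0.625000, 1.046875), (ds/dtau, dt/dtau) = (-1.000000, 0.125000); Gamma_sss = 0.000000, Gamma_sst = 0.000000, Gamma_stt = 0.000000, Gamma_tss = 0.000000, Gamma_tst = 0.000000, Gamma_ttt = 0.000000; k3 = (-1.000000, 0.125000, 0.000000, 0.000000)
  k4: at (s, t) = (0.500000, 1.062500), (ds/dtau, dt/dtau) = (-1.000000, 0.125000); Gamma_sss = 0.000000, Gamma_sst = 0.000000, Gamma_stt = 0.000000, Gamma_tss = 0.000000, Gamma_tst = 0.000000, Gamma_ttt = 0.000000; k4 = (-1.000000, 0.125000, 0.000000, 0.000000)
  Y <- Y + (h/6)(k1 + 2k2 + 2k3 + k4): s = 0.5000, t = 1.0625, ds/dtau = -1.0000, dt/dtau = 0.1250
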